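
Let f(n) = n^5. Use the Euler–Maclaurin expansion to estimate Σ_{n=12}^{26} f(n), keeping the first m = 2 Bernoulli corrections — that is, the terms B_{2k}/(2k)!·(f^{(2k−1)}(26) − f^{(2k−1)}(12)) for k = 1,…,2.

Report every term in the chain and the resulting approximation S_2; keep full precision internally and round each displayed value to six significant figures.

S_2 ≈ 5.72351e+07

∫_12^26 x^5 dx evaluates to 5.09883e+07.
Endpoint term: (f(12) + f(26))/2 = (248832 + 1.18814e+07)/2 = 6.06510e+06.
Integral + boundary = 5.70534e+07.
Correction k=1: B_{2}/2! · (f^{(1)}(26) − f^{(1)}(12)) = 1/12 · (2.28488e+06 − 103680) = 181767.
Partial sum through k=1: 5.72352e+07.
Correction k=2: B_{4}/4! · (f^{(3)}(26) − f^{(3)}(12)) = −1/720 · (40560.0 − 8640.00) = -44.3333.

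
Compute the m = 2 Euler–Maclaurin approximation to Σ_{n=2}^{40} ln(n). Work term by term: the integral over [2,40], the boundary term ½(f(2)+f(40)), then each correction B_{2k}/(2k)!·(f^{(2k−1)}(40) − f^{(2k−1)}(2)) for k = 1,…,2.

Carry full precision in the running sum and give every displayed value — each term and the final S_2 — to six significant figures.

∫_2^40 ln(x) dx evaluates to 108.169.
Boundary: ½(f(2) + f(40)) = ½(0.693147 + 3.68888) = 2.19101.
So far: 110.360.
Correction k=1: B_{2}/2! · (f^{(1)}(40) − f^{(1)}(2)) = 1/12 · (0.0250000 − 0.500000) = -0.0395833.
Running total after k=1: 110.320.
Correction k=2: B_{4}/4! · (f^{(3)}(40) − f^{(3)}(2)) = −1/720 · (3.12500e-05 − 0.250000) = 0.000347179.

S_2 ≈ 110.321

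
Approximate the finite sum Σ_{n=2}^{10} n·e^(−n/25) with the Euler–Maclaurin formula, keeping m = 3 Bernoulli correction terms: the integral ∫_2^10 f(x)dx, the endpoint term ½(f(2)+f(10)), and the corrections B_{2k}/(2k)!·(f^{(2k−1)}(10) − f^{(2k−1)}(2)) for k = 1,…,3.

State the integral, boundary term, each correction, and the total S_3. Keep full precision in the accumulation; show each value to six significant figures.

∫_2^10 x·e^(−x/25) dx evaluates to 36.5735.
Boundary: ½(f(2) + f(10)) = ½(1.84623 + 6.70320) = 4.27472.
Running total after boundary: 40.8482.
Order-1 term: 1/12 · (0.402192 − 0.849267) = -0.0372563.
After k=1: 40.8110.
Order-2 term: −1/720 · (0.00278853 − 0.00431280) = 2.11704e-06.
After k=2: 40.8110.
Order-3 term: 1/30240 · (7.89369e-06 − 1.16268e-05) = -1.23451e-10.

S_3 ≈ 40.8110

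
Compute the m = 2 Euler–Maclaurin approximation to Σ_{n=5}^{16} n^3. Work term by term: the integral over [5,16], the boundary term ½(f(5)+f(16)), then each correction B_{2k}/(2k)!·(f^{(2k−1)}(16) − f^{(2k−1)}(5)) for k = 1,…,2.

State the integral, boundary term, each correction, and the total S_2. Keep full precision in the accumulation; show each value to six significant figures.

S_2 ≈ 18396.0

The integral term ∫_5^16 x^3 dx = 16227.8.
½[f(5) + f(16)] = ½[125.000 + 4096.00] = 2110.50.
Running total after boundary: 18338.2.
Correction k=1: B_{2}/2! · (f^{(1)}(16) − f^{(1)}(5)) = 1/12 · (768.000 − 75.0000) = 57.7500.
Partial sum through k=1: 18396.0.
Correction k=2: B_{4}/4! · (f^{(3)}(16) − f^{(3)}(5)) = −1/720 · (6.00000 − 6.00000) = 0.00000.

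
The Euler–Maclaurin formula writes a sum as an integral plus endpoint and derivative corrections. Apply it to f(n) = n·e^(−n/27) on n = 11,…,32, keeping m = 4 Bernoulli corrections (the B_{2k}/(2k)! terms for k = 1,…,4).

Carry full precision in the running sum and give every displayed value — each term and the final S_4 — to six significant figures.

S_4 ≈ 204.222

The integral term ∫_11^32 x·e^(−x/27) dx = 195.709.
Boundary: ½(f(11) + f(32)) = ½(7.31910 + 9.78207) = 8.55058.
So far: 204.260.
k=1: B_{2}/(2)! × [f^{(1)}(32) − f^{(1)}(11)] = 1/12 × (-0.0566092 − 0.394295) = -0.0375754.
After k=1: 204.222.
k=2: B_{4}/(4)! × [f^{(3)}(32) − f^{(3)}(11)] = −1/720 × (0.000761001 − 0.00236631) = 2.22960e-06.
After k=2: 204.222.
k=3: B_{6}/(6)! × [f^{(5)}(32) − f^{(5)}(11)] = 1/30240 × (2.19432e-06 − 5.75000e-06) = -1.17582e-10.
After k=3: 204.222.
k=4: B_{8}/(8)! × [f^{(7)}(32) − f^{(7)}(11)] = −1/1209600 × (4.58811e-09 − 1.13224e-08) = 5.56738e-15.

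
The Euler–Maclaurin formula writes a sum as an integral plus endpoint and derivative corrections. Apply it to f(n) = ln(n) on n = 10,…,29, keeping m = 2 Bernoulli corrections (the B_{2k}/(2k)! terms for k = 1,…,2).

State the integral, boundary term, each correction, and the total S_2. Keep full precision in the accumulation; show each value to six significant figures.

S_2 ≈ 58.4552

The integral term ∫_10^29 ln(x) dx = 55.6257.
½[f(10) + f(29)] = ½[2.30259 + 3.36730] = 2.83494.
Running total after boundary: 58.4607.
Correction k=1: B_{2}/2! · (f^{(1)}(29) − f^{(1)}(10)) = 1/12 · (0.0344828 − 0.100000) = -0.00545977.
After k=1: 58.4552.
Correction k=2: B_{4}/4! · (f^{(3)}(29) − f^{(3)}(10)) = −1/720 · (8.20042e-05 − 0.00200000) = 2.66388e-06.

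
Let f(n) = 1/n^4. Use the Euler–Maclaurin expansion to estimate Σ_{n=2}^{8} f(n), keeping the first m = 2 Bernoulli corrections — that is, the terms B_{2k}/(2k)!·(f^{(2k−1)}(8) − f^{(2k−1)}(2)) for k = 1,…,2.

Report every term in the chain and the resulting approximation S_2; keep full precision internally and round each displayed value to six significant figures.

Integral: ∫_2^8 1/x^4 dx = 0.0410156.
Endpoint term: (f(2) + f(8))/2 = (0.0625000 + 0.000244141)/2 = 0.0313721.
Integral + boundary = 0.0723877.
k=1: B_{2}/(2)! × [f^{(1)}(8) − f^{(1)}(2)] = 1/12 × (-0.000122070 − (-0.125000)) = 0.0104065.
Partial sum through k=1: 0.0827942.
k=2: B_{4}/(4)! × [f^{(3)}(8) − f^{(3)}(2)] = −1/720 × (-5.72205e-05 − (-0.937500)) = -0.00130200.

S_2 ≈ 0.0814922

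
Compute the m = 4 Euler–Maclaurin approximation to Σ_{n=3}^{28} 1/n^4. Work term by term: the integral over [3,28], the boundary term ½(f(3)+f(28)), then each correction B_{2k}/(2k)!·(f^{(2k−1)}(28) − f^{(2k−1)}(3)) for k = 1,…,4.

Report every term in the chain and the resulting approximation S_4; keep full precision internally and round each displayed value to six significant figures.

S_4 ≈ 0.0198081

The integral term ∫_3^28 1/x^4 dx = 0.0123305.
½[f(3) + f(28)] = ½[0.0123457 + 1.62693e-06] = 0.00617365.
Running total after boundary: 0.0185041.
Correction k=1: B_{2}/2! · (f^{(1)}(28) − f^{(1)}(3)) = 1/12 · (-2.32418e-07 − (-0.0164609)) = 0.00137172.
After k=1: 0.0198759.
Correction k=2: B_{4}/4! · (f^{(3)}(28) − f^{(3)}(3)) = −1/720 · (-8.89355e-09 − (-0.0548697)) = -7.62079e-05.
After k=2: 0.0197997.
Correction k=3: B_{6}/6! · (f^{(5)}(28) − f^{(5)}(3)) = 1/30240 · (-6.35253e-10 − (-0.341411)) = 1.12901e-05.
After k=3: 0.0198110.
Correction k=4: B_{8}/8! · (f^{(7)}(28) − f^{(7)}(3)) = −1/1209600 · (-7.29245e-11 − (-3.41411)) = -2.82251e-06.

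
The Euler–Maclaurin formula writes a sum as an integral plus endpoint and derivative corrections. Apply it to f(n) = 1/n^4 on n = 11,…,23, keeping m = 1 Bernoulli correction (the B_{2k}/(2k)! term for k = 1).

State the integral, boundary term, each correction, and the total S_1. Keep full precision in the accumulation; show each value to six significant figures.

S_1 ≈ 0.000260997

∫_11^23 1/x^4 dx evaluates to 0.000223042.
½[f(11) + f(23)] = ½[6.83013e-05 + 3.57346e-06] = 3.59374e-05.
Integral + boundary = 0.000258979.
k=1: B_{2}/(2)! × [f^{(1)}(23) − f^{(1)}(11)] = 1/12 × (-6.21471e-07 − (-2.48369e-05)) = 2.01795e-06.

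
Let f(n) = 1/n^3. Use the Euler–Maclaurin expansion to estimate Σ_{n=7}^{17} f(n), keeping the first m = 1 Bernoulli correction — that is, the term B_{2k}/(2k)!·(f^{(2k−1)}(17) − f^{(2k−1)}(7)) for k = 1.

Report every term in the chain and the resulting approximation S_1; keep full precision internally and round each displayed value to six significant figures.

S_1 ≈ 0.0101346

∫_7^17 1/x^3 dx evaluates to 0.00847398.
Endpoint term: (f(7) + f(17))/2 = (0.00291545 + 0.000203542)/2 = 0.00155950.
Running total after boundary: 0.0100335.
Order-1 term: 1/12 · (-3.59191e-05 − (-0.00124948)) = 0.000101130.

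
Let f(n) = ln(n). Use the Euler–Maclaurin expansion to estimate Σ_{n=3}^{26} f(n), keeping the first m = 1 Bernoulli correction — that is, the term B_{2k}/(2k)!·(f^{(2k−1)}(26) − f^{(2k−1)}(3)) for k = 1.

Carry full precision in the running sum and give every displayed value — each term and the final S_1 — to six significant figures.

S_1 ≈ 60.5685

The integral term ∫_3^26 ln(x) dx = 58.4147.
Endpoint term: (f(3) + f(26))/2 = (1.09861 + 3.25810)/2 = 2.17835.
Running total after boundary: 60.5930.
Correction k=1: B_{2}/2! · (f^{(1)}(26) − f^{(1)}(3)) = 1/12 · (0.0384615 − 0.333333) = -0.0245726.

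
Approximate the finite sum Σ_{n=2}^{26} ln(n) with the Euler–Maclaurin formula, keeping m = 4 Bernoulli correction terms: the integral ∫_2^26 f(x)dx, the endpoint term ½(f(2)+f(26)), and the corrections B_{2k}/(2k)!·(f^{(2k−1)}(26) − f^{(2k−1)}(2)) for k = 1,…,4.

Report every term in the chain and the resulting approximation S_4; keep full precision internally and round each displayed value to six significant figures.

∫_2^26 ln(x) dx evaluates to 59.3242.
½[f(2) + f(26)] = ½[0.693147 + 3.25810] = 1.97562.
So far: 61.2998.
Order-1 term: 1/12 · (0.0384615 − 0.500000) = -0.0384615.
Running total after k=1: 61.2614.
Order-2 term: −1/720 · (0.000113792 − 0.250000) = 0.000347064.
Running total after k=2: 61.2617.
Order-3 term: 1/30240 · (2.01997e-06 − 0.750000) = -2.48015e-05.
Running total after k=3: 61.2617.
Order-4 term: −1/1209600 · (8.96436e-08 − 5.62500) = 4.65030e-06.

S_4 ≈ 61.2617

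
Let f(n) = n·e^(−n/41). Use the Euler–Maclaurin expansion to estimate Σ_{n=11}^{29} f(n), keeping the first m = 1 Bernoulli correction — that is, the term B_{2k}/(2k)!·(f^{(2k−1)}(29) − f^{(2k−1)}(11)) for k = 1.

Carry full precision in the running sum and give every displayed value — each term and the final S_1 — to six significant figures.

S_1 ≈ 226.816

The integral term ∫_11^29 x·e^(−x/41) dx = 215.497.
Boundary: ½(f(11) + f(29)) = ½(8.41152 + 14.2960) = 11.3538.
Integral + boundary = 226.850.
k=1: B_{2}/(2)! × [f^{(1)}(29) − f^{(1)}(11)] = 1/12 × (0.144282 − 0.559525) = -0.0346035.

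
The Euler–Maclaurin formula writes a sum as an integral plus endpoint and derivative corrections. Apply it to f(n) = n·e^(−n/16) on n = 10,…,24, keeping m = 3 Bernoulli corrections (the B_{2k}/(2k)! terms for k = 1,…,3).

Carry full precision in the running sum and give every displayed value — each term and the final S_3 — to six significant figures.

S_3 ≈ 85.1933

The integral term ∫_10^24 x·e^(−x/16) dx = 79.8655.
½[f(10) + f(24)] = ½[5.35261 + 5.35512] = 5.35387.
Integral + boundary = 85.2193.
Correction k=1: B_{2}/2! · (f^{(1)}(24) − f^{(1)}(10)) = 1/12 · (-0.111565 − 0.200723) = -0.0260240.
Running total after k=1: 85.1933.
Correction k=2: B_{4}/4! · (f^{(3)}(24) − f^{(3)}(10)) = −1/720 · (0.00130740 − 0.00496580) = 5.08111e-06.
Running total after k=2: 85.1933.
Correction k=3: B_{6}/6! · (f^{(5)}(24) − f^{(5)}(10)) = 1/30240 · (1.19164e-05 − 3.57326e-05) = -7.87570e-10.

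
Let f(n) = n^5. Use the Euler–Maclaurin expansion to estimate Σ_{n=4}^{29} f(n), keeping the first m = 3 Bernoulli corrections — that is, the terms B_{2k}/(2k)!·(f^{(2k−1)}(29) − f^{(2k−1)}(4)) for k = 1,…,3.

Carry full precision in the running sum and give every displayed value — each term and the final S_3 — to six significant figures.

The integral term ∫_4^29 x^5 dx = 9.91365e+07.
½[f(4) + f(29)] = ½[1024.00 + 2.05111e+07] = 1.02561e+07.
Running total after boundary: 1.09393e+08.
k=1: B_{2}/(2)! × [f^{(1)}(29) − f^{(1)}(4)] = 1/12 × (3.53640e+06 − 1280.00) = 294594.
Running total after k=1: 1.09687e+08.
k=2: B_{4}/(4)! × [f^{(3)}(29) − f^{(3)}(4)] = −1/720 × (50460.0 − 960.000) = -68.7500.
Running total after k=2: 1.09687e+08.
k=3: B_{6}/(6)! × [f^{(5)}(29) − f^{(5)}(4)] = 1/30240 × (120.000 − 120.000) = 0.00000.

S_3 ≈ 1.09687e+08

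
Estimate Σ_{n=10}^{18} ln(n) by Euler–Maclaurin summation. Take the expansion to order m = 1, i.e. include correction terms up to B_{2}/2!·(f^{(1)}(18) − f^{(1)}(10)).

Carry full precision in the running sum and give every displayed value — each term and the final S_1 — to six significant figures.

S_1 ≈ 23.5936

The integral term ∫_10^18 ln(x) dx = 21.0008.
Endpoint term: (f(10) + f(18))/2 = (2.30259 + 2.89037)/2 = 2.59648.
Integral + boundary = 23.5973.
k=1: B_{2}/(2)! × [f^{(1)}(18) − f^{(1)}(10)] = 1/12 × (0.0555556 − 0.100000) = -0.00370370.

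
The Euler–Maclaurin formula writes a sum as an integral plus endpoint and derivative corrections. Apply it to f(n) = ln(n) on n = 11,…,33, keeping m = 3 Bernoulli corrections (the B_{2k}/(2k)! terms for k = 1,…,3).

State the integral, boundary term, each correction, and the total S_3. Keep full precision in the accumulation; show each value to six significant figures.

S_3 ≈ 69.9501

∫_11^33 ln(x) dx evaluates to 67.0079.
½[f(11) + f(33)] = ½[2.39790 + 3.49651] = 2.94720.
So far: 69.9551.
k=1: B_{2}/(2)! × [f^{(1)}(33) − f^{(1)}(11)] = 1/12 × (0.0303030 − 0.0909091) = -0.00505051.
Running total after k=1: 69.9501.
k=2: B_{4}/(4)! × [f^{(3)}(33) − f^{(3)}(11)] = −1/720 × (5.56529e-05 − 0.00150263) = 2.00969e-06.
Running total after k=2: 69.9501.
k=3: B_{6}/(6)! × [f^{(5)}(33) − f^{(5)}(11)] = 1/30240 × (6.13256e-07 − 0.000149021) = -4.90767e-09.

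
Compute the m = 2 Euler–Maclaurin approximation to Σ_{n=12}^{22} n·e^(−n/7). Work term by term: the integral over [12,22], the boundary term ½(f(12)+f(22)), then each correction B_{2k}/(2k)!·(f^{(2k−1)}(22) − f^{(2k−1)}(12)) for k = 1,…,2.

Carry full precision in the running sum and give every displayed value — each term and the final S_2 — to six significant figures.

The integral term ∫_12^22 x·e^(−x/7) dx = 15.1909.
Boundary: ½(f(12) + f(22)) = ½(2.16111 + 0.949505) = 1.55531.
Running total after boundary: 16.7462.
Order-1 term: 1/12 · (-0.0924842 − (-0.128637)) = 0.00301276.
Running total after k=1: 16.7493.
Order-2 term: −1/720 · (-0.000125829 − 0.00472545) = 6.73789e-06.

S_2 ≈ 16.7493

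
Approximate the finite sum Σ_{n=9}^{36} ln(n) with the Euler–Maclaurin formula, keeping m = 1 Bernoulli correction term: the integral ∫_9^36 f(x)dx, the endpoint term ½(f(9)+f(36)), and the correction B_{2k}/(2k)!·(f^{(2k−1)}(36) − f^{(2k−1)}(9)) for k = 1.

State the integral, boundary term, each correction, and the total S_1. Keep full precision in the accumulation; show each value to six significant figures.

The integral term ∫_9^36 ln(x) dx = 82.2317.
Boundary: ½(f(9) + f(36)) = ½(2.19722 + 3.58352) = 2.89037.
So far: 85.1220.
Order-1 term: 1/12 · (0.0277778 − 0.111111) = -0.00694444.

S_1 ≈ 85.1151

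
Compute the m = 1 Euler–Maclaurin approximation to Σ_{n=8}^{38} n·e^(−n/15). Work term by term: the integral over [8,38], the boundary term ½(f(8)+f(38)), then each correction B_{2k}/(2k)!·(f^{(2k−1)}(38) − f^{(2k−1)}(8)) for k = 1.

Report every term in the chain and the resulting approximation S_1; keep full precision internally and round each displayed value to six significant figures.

S_1 ≈ 143.097

Integral: ∫_8^38 x·e^(−x/15) dx = 139.275.
½[f(8) + f(38)] = ½[4.69317 + 3.01697] = 3.85507.
So far: 143.130.
k=1: B_{2}/(2)! × [f^{(1)}(38) − f^{(1)}(8)] = 1/12 × (-0.121737 − 0.273768) = -0.0329588.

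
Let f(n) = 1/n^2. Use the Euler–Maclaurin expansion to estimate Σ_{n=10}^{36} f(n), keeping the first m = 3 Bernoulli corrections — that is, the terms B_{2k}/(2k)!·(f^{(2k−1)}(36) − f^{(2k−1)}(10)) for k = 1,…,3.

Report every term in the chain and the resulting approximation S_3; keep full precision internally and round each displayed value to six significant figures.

The integral term ∫_10^36 1/x^2 dx = 0.0722222.
Endpoint term: (f(10) + f(36))/2 = (0.0100000 + 0.000771605)/2 = 0.00538580.
So far: 0.0776080.
k=1: B_{2}/(2)! × [f^{(1)}(36) − f^{(1)}(10)] = 1/12 × (-4.28669e-05 − (-0.00200000)) = 0.000163094.
After k=1: 0.0777711.
k=2: B_{4}/(4)! × [f^{(3)}(36) − f^{(3)}(10)] = −1/720 × (-3.96916e-07 − (-0.000240000)) = -3.32782e-07.
After k=2: 0.0777708.
k=3: B_{6}/(6)! × [f^{(5)}(36) − f^{(5)}(10)] = 1/30240 × (-9.18787e-09 − (-7.20000e-05)) = 2.38065e-09.

S_3 ≈ 0.0777708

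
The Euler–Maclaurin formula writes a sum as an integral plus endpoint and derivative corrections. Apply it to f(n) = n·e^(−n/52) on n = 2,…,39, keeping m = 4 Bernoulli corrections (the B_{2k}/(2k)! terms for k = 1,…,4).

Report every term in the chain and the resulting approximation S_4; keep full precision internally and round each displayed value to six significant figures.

∫_2^39 x·e^(−x/52) dx evaluates to 466.812.
Boundary: ½(f(2) + f(39)) = ½(1.92454 + 18.4223) = 10.1734.
Running total after boundary: 476.985.
k=1: B_{2}/(2)! × [f^{(1)}(39) − f^{(1)}(2)] = 1/12 × (0.118092 − 0.925258) = -0.0672639.
Running total after k=1: 476.918.
k=2: B_{4}/(4)! × [f^{(3)}(39) − f^{(3)}(2)] = −1/720 × (0.000393056 − 0.00105392) = 9.17864e-07.
Running total after k=2: 476.918.
k=3: B_{6}/(6)! × [f^{(5)}(39) − f^{(5)}(2)] = 1/30240 × (2.74571e-07 − 6.52979e-07) = -1.25135e-11.
Running total after k=3: 476.918.
k=4: B_{8}/(8)! × [f^{(7)}(39) − f^{(7)}(2)] = −1/1209600 × (1.49327e-10 − 3.38830e-10) = 1.56665e-16.

S_4 ≈ 476.918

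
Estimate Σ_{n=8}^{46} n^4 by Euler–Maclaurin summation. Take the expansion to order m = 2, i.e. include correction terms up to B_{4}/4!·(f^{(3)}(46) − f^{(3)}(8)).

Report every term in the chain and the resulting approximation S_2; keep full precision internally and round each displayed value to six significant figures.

S_2 ≈ 4.34591e+07

The integral term ∫_8^46 x^4 dx = 4.11860e+07.
Boundary: ½(f(8) + f(46)) = ½(4096.00 + 4.47746e+06) = 2.24078e+06.
Integral + boundary = 4.34268e+07.
Order-1 term: 1/12 · (389344 − 2048.00) = 32274.7.
Running total after k=1: 4.34591e+07.
Order-2 term: −1/720 · (1104.00 − 192.000) = -1.26667.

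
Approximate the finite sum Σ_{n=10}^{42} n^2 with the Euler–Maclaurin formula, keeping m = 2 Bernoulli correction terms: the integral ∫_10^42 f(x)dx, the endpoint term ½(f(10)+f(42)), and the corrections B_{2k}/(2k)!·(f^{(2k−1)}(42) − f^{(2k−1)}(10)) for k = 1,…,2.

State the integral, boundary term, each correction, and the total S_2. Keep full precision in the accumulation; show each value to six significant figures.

∫_10^42 x^2 dx evaluates to 24362.7.
½[f(10) + f(42)] = ½[100.000 + 1764.00] = 932.000.
Running total after boundary: 25294.7.
Order-1 term: 1/12 · (84.0000 − 20.0000) = 5.33333.
Partial sum through k=1: 25300.0.
Order-2 term: −1/720 · (0.00000 − 0.00000) = 0.00000.

S_2 ≈ 25300.0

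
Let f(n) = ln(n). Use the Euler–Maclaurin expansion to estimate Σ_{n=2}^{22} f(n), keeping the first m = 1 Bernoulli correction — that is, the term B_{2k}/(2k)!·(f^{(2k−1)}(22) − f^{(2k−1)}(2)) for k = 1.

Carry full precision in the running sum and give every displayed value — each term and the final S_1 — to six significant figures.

The integral term ∫_2^22 ln(x) dx = 46.6166.
Boundary: ½(f(2) + f(22)) = ½(0.693147 + 3.09104) = 1.89209.
Running total after boundary: 48.5087.
k=1: B_{2}/(2)! × [f^{(1)}(22) − f^{(1)}(2)] = 1/12 × (0.0454545 − 0.500000) = -0.0378788.

S_1 ≈ 48.4709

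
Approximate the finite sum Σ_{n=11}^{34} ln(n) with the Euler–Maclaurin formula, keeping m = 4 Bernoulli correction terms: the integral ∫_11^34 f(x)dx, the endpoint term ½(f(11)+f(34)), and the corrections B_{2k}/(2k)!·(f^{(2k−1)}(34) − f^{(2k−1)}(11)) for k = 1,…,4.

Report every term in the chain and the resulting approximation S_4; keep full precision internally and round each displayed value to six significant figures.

S_4 ≈ 73.4764

The integral term ∫_11^34 ln(x) dx = 70.5194.
½[f(11) + f(34)] = ½[2.39790 + 3.52636] = 2.96213.
Running total after boundary: 73.4815.
Correction k=1: B_{2}/2! · (f^{(1)}(34) − f^{(1)}(11)) = 1/12 · (0.0294118 − 0.0909091) = -0.00512478.
Running total after k=1: 73.4764.
Correction k=2: B_{4}/4! · (f^{(3)}(34) − f^{(3)}(11)) = −1/720 · (5.08854e-05 − 0.00150263) = 2.01631e-06.
Running total after k=2: 73.4764.
Correction k=3: B_{6}/6! · (f^{(5)}(34) − f^{(5)}(11)) = 1/30240 · (5.28222e-07 − 0.000149021) = -4.91048e-09.
Running total after k=3: 73.4764.
Correction k=4: B_{8}/8! · (f^{(7)}(34) − f^{(7)}(11)) = −1/1209600 · (1.37082e-08 − 3.69474e-05) = 3.05338e-11.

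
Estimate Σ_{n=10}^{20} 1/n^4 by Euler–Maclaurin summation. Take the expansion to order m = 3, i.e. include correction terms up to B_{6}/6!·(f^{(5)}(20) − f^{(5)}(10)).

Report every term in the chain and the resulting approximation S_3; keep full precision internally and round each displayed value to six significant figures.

Integral: ∫_10^20 1/x^4 dx = 0.000291667.
Endpoint term: (f(10) + f(20))/2 = (0.000100000 + 6.25000e-06)/2 = 5.31250e-05.
So far: 0.000344792.
Correction k=1: B_{2}/2! · (f^{(1)}(20) − f^{(1)}(10)) = 1/12 · (-1.25000e-06 − (-4.00000e-05)) = 3.22917e-06.
Running total after k=1: 0.000348021.
Correction k=2: B_{4}/4! · (f^{(3)}(20) − f^{(3)}(10)) = −1/720 · (-9.37500e-08 − (-1.20000e-05)) = -1.65365e-08.
Running total after k=2: 0.000348004.
Correction k=3: B_{6}/6! · (f^{(5)}(20) − f^{(5)}(10)) = 1/30240 · (-1.31250e-08 − (-6.72000e-06)) = 2.21788e-10.

S_3 ≈ 0.000348005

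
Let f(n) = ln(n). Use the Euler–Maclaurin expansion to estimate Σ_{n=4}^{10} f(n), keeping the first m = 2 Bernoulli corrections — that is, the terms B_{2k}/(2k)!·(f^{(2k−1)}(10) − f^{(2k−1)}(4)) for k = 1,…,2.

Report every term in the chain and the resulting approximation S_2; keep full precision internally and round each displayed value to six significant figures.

∫_4^10 ln(x) dx evaluates to 11.4807.
½[f(4) + f(10)] = ½[1.38629 + 2.30259] = 1.84444.
Running total after boundary: 13.3251.
Correction k=1: B_{2}/2! · (f^{(1)}(10) − f^{(1)}(4)) = 1/12 · (0.100000 − 0.250000) = -0.0125000.
Partial sum through k=1: 13.3126.
Correction k=2: B_{4}/4! · (f^{(3)}(10) − f^{(3)}(4)) = −1/720 · (0.00200000 − 0.0312500) = 4.06250e-05.

S_2 ≈ 13.3127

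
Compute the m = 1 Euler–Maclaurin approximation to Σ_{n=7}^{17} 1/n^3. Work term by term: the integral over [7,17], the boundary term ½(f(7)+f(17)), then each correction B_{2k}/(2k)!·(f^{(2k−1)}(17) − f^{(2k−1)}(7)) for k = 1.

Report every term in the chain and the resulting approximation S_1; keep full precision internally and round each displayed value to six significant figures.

S_1 ≈ 0.0101346

The integral term ∫_7^17 1/x^3 dx = 0.00847398.
½[f(7) + f(17)] = ½[0.00291545 + 0.000203542] = 0.00155950.
Running total after boundary: 0.0100335.
Correction k=1: B_{2}/2! · (f^{(1)}(17) − f^{(1)}(7)) = 1/12 · (-3.59191e-05 − (-0.00124948)) = 0.000101130.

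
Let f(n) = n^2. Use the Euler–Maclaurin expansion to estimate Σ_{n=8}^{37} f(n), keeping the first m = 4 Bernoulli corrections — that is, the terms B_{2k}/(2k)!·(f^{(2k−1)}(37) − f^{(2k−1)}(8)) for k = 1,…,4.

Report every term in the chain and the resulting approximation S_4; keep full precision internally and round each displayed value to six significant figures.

S_4 ≈ 17435.0

The integral term ∫_8^37 x^2 dx = 16713.7.
Boundary: ½(f(8) + f(37)) = ½(64.0000 + 1369.00) = 716.500.
Integral + boundary = 17430.2.
Correction k=1: B_{2}/2! · (f^{(1)}(37) − f^{(1)}(8)) = 1/12 · (74.0000 − 16.0000) = 4.83333.
Running total after k=1: 17435.0.
Correction k=2: B_{4}/4! · (f^{(3)}(37) − f^{(3)}(8)) = −1/720 · (0.00000 − 0.00000) = 0.00000.
Running total after k=2: 17435.0.
Correction k=3: B_{6}/6! · (f^{(5)}(37) − f^{(5)}(8)) = 1/30240 · (0.00000 − 0.00000) = 0.00000.
Running total after k=3: 17435.0.
Correction k=4: B_{8}/8! · (f^{(7)}(37) − f^{(7)}(8)) = −1/1209600 · (0.00000 − 0.00000) = 0.00000.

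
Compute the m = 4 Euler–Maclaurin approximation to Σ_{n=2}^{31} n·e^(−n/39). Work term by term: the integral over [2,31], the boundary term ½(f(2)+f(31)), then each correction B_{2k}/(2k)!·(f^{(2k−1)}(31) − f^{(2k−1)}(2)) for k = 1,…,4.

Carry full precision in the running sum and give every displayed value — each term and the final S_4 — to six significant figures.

Integral: ∫_2^31 x·e^(−x/39) dx = 286.092.
Boundary: ½(f(2) + f(31)) = ½(1.90002 + 14.0008) = 7.95042.
Integral + boundary = 294.043.
k=1: B_{2}/(2)! × [f^{(1)}(31) − f^{(1)}(2)] = 1/12 × (0.0926439 − 0.901292) = -0.0673874.
After k=1: 293.975.
k=2: B_{4}/(4)! × [f^{(3)}(31) − f^{(3)}(2)] = −1/720 × (0.000654781 − 0.00184176) = 1.64858e-06.
After k=2: 293.975.
k=3: B_{6}/(6)! × [f^{(5)}(31) − f^{(5)}(2)] = 1/30240 × (8.20942e-07 − 2.03218e-06) = -4.00543e-11.
After k=3: 293.975.
k=4: B_{8}/(8)! × [f^{(7)}(31) − f^{(7)}(2)] = −1/1209600 × (7.96443e-10 − 1.87605e-09) = 8.92536e-16.

S_4 ≈ 293.975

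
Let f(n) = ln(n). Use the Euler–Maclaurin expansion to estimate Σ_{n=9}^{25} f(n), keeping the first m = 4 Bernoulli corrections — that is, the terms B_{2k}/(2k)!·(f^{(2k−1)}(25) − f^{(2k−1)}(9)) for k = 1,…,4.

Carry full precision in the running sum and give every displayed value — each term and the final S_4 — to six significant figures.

S_4 ≈ 47.3990

∫_9^25 ln(x) dx evaluates to 44.6969.
Boundary: ½(f(9) + f(25)) = ½(2.19722 + 3.21888) = 2.70805.
So far: 47.4049.
k=1: B_{2}/(2)! × [f^{(1)}(25) − f^{(1)}(9)] = 1/12 × (0.0400000 − 0.111111) = -0.00592593.
Running total after k=1: 47.3990.
k=2: B_{4}/(4)! × [f^{(3)}(25) − f^{(3)}(9)] = −1/720 × (0.000128000 − 0.00274348) = 3.63262e-06.
Running total after k=2: 47.3990.
k=3: B_{6}/(6)! × [f^{(5)}(25) − f^{(5)}(9)] = 1/30240 × (2.45760e-06 − 0.000406442) = -1.33593e-08.
Running total after k=3: 47.3990.
k=4: B_{8}/(8)! × [f^{(7)}(25) − f^{(7)}(9)] = −1/1209600 × (1.17965e-07 − 0.000150534) = 1.24352e-10.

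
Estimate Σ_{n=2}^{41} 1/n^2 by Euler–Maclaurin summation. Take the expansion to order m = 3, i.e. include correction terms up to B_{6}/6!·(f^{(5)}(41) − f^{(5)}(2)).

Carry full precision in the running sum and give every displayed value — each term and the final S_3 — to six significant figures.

S_3 ≈ 0.620882

The integral term ∫_2^41 1/x^2 dx = 0.475610.
½[f(2) + f(41)] = ½[0.250000 + 0.000594884] = 0.125297.
Running total after boundary: 0.600907.
Order-1 term: 1/12 · (-2.90187e-05 − (-0.250000)) = 0.0208309.
After k=1: 0.621738.
Order-2 term: −1/720 · (-2.07153e-07 − (-0.750000)) = -0.00104167.
After k=2: 0.620696.
Order-3 term: 1/30240 · (-3.69697e-09 − (-5.62500)) = 0.000186012.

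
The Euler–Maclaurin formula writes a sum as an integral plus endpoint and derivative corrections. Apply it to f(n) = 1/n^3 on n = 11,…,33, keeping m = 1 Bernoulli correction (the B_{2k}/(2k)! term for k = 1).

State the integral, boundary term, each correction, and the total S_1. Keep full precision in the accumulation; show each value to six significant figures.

Integral: ∫_11^33 1/x^3 dx = 0.00367309.
Endpoint term: (f(11) + f(33))/2 = (0.000751315 + 2.78265e-05)/2 = 0.000389571.
So far: 0.00406267.
k=1: B_{2}/(2)! × [f^{(1)}(33) − f^{(1)}(11)] = 1/12 × (-2.52968e-06 − (-0.000204904)) = 1.68645e-05.

S_1 ≈ 0.00407953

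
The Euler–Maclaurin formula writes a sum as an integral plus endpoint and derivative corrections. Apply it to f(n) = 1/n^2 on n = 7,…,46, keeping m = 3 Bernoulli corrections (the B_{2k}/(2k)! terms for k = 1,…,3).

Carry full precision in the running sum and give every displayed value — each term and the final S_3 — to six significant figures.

S_3 ≈ 0.132041

∫_7^46 1/x^2 dx evaluates to 0.121118.
½[f(7) + f(46)] = ½[0.0204082 + 0.000472590] = 0.0104404.
Running total after boundary: 0.131558.
k=1: B_{2}/(2)! × [f^{(1)}(46) − f^{(1)}(7)] = 1/12 × (-2.05474e-05 − (-0.00583090)) = 0.000484196.
After k=1: 0.132043.
k=2: B_{4}/(4)! × [f^{(3)}(46) − f^{(3)}(7)] = −1/720 × (-1.16526e-07 − (-0.00142798)) = -1.98314e-06.
After k=2: 0.132041.
k=3: B_{6}/(6)! × [f^{(5)}(46) − f^{(5)}(7)] = 1/30240 × (-1.65207e-09 − (-0.000874271)) = 2.89110e-08.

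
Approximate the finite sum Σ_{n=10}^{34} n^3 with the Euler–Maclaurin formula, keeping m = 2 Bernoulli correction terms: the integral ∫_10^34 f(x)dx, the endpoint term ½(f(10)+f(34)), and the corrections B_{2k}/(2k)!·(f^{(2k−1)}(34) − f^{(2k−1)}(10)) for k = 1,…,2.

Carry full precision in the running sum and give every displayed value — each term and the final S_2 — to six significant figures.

S_2 ≈ 352000

∫_10^34 x^3 dx evaluates to 331584.
½[f(10) + f(34)] = ½[1000.00 + 39304.0] = 20152.0.
Running total after boundary: 351736.
Correction k=1: B_{2}/2! · (f^{(1)}(34) − f^{(1)}(10)) = 1/12 · (3468.00 − 300.000) = 264.000.
Running total after k=1: 352000.
Correction k=2: B_{4}/4! · (f^{(3)}(34) − f^{(3)}(10)) = −1/720 · (6.00000 − 6.00000) = 0.00000.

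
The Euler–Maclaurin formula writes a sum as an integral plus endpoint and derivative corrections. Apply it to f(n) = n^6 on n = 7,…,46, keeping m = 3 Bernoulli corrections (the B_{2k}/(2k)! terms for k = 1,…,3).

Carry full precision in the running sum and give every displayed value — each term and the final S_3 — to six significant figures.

∫_7^46 x^6 dx evaluates to 6.22595e+10.
Endpoint term: (f(7) + f(46))/2 = (117649 + 9.47430e+09)/2 = 4.73721e+09.
Integral + boundary = 6.69968e+10.
k=1: B_{2}/(2)! × [f^{(1)}(46) − f^{(1)}(7)] = 1/12 × (1.23578e+09 − 100842) = 1.02973e+08.
After k=1: 6.70997e+10.
k=2: B_{4}/(4)! × [f^{(3)}(46) − f^{(3)}(7)] = −1/720 × (1.16803e+07 − 41160.0) = -16165.5.
After k=2: 6.70997e+10.
k=3: B_{6}/(6)! × [f^{(5)}(46) − f^{(5)}(7)] = 1/30240 × (33120.0 − 5040.00) = 0.928571.

S_3 ≈ 6.70997e+10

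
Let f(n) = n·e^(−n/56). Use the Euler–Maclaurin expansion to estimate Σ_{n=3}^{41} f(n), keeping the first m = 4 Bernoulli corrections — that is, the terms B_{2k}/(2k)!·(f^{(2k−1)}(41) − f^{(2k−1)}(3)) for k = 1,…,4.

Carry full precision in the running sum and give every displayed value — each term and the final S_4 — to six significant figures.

The integral term ∫_3^41 x·e^(−x/56) dx = 519.531.
Endpoint term: (f(3) + f(41))/2 = (2.84351 + 19.7160)/2 = 11.2797.
Integral + boundary = 530.811.
Correction k=1: B_{2}/2! · (f^{(1)}(41) − f^{(1)}(3)) = 1/12 · (0.128806 − 0.897061) = -0.0640212.
Partial sum through k=1: 530.747.
Correction k=2: B_{4}/4! · (f^{(3)}(41) − f^{(3)}(3)) = −1/720 · (0.000347756 − 0.000890541) = 7.53869e-07.
Partial sum through k=2: 530.747.
Correction k=3: B_{6}/6! · (f^{(5)}(41) − f^{(5)}(3)) = 1/30240 · (2.08685e-07 − 4.76732e-07) = -8.86396e-12.
Partial sum through k=3: 530.747.
Correction k=4: B_{8}/8! · (f^{(7)}(41) − f^{(7)}(3)) = −1/1209600 · (9.77294e-11 − 2.13485e-10) = 9.56975e-17.

S_4 ≈ 530.747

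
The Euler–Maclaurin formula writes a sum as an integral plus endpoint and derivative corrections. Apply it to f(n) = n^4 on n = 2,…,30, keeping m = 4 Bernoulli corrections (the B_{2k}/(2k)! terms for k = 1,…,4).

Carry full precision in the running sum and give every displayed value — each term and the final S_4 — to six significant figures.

S_4 ≈ 5.27400e+06

Integral: ∫_2^30 x^4 dx = 4.85999e+06.
½[f(2) + f(30)] = ½[16.0000 + 810000] = 405008.
Running total after boundary: 5.26500e+06.
Correction k=1: B_{2}/2! · (f^{(1)}(30) − f^{(1)}(2)) = 1/12 · (108000 − 32.0000) = 8997.33.
Running total after k=1: 5.27400e+06.
Correction k=2: B_{4}/4! · (f^{(3)}(30) − f^{(3)}(2)) = −1/720 · (720.000 − 48.0000) = -0.933333.
Running total after k=2: 5.27400e+06.
Correction k=3: B_{6}/6! · (f^{(5)}(30) − f^{(5)}(2)) = 1/30240 · (0.00000 − 0.00000) = 0.00000.
Running total after k=3: 5.27400e+06.
Correction k=4: B_{8}/8! · (f^{(7)}(30) − f^{(7)}(2)) = −1/1209600 · (0.00000 − 0.00000) = 0.00000.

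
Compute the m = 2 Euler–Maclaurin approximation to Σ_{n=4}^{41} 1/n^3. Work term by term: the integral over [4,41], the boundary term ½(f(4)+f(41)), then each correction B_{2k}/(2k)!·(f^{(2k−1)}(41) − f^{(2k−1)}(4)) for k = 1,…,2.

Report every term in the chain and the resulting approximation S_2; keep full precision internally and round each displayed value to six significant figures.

S_2 ≈ 0.0397284

Integral: ∫_4^41 1/x^3 dx = 0.0309526.
Endpoint term: (f(4) + f(41))/2 = (0.0156250 + 1.45094e-05)/2 = 0.00781975.
Integral + boundary = 0.0387723.
Correction k=1: B_{2}/2! · (f^{(1)}(41) − f^{(1)}(4)) = 1/12 · (-1.06166e-06 − (-0.0117188)) = 0.000976474.
Partial sum through k=1: 0.0397488.
Correction k=2: B_{4}/4! · (f^{(3)}(41) − f^{(3)}(4)) = −1/720 · (-1.26313e-08 − (-0.0146484)) = -2.03450e-05.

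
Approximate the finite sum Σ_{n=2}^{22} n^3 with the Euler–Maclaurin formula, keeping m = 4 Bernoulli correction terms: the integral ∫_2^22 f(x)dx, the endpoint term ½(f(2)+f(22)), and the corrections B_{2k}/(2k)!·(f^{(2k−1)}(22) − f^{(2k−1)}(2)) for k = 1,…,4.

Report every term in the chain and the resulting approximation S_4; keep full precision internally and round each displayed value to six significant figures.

The integral term ∫_2^22 x^3 dx = 58560.0.
Endpoint term: (f(2) + f(22))/2 = (8.00000 + 10648.0)/2 = 5328.00.
So far: 63888.0.
Correction k=1: B_{2}/2! · (f^{(1)}(22) − f^{(1)}(2)) = 1/12 · (1452.00 − 12.0000) = 120.000.
Partial sum through k=1: 64008.0.
Correction k=2: B_{4}/4! · (f^{(3)}(22) − f^{(3)}(2)) = −1/720 · (6.00000 − 6.00000) = 0.00000.
Partial sum through k=2: 64008.0.
Correction k=3: B_{6}/6! · (f^{(5)}(22) − f^{(5)}(2)) = 1/30240 · (0.00000 − 0.00000) = 0.00000.
Partial sum through k=3: 64008.0.
Correction k=4: B_{8}/8! · (f^{(7)}(22) − f^{(7)}(2)) = −1/1209600 · (0.00000 − 0.00000) = 0.00000.

S_4 ≈ 64008.0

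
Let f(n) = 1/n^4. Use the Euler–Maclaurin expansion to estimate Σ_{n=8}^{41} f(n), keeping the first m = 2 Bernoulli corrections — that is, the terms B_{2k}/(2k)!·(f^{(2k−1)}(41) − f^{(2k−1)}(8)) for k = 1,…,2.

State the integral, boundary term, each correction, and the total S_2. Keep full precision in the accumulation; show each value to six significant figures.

S_2 ≈ 0.000778543

∫_8^41 1/x^4 dx evaluates to 0.000646205.
Endpoint term: (f(8) + f(41))/2 = (0.000244141 + 3.53887e-07)/2 = 0.000122247.
Running total after boundary: 0.000768452.
Order-1 term: 1/12 · (-3.45256e-08 − (-0.000122070)) = 1.01696e-05.
Partial sum through k=1: 0.000778622.
Order-2 term: −1/720 · (-6.16161e-10 − (-5.72205e-05)) = -7.94720e-08.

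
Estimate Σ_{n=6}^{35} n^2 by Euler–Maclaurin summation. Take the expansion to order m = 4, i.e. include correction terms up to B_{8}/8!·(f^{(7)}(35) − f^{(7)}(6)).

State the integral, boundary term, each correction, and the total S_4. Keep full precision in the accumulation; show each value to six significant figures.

The integral term ∫_6^35 x^2 dx = 14219.7.
½[f(6) + f(35)] = ½[36.0000 + 1225.00] = 630.500.
So far: 14850.2.
Correction k=1: B_{2}/2! · (f^{(1)}(35) − f^{(1)}(6)) = 1/12 · (70.0000 − 12.0000) = 4.83333.
Running total after k=1: 14855.0.
Correction k=2: B_{4}/4! · (f^{(3)}(35) − f^{(3)}(6)) = −1/720 · (0.00000 − 0.00000) = 0.00000.
Running total after k=2: 14855.0.
Correction k=3: B_{6}/6! · (f^{(5)}(35) − f^{(5)}(6)) = 1/30240 · (0.00000 − 0.00000) = 0.00000.
Running total after k=3: 14855.0.
Correction k=4: B_{8}/8! · (f^{(7)}(35) − f^{(7)}(6)) = −1/1209600 · (0.00000 − 0.00000) = 0.00000.

S_4 ≈ 14855.0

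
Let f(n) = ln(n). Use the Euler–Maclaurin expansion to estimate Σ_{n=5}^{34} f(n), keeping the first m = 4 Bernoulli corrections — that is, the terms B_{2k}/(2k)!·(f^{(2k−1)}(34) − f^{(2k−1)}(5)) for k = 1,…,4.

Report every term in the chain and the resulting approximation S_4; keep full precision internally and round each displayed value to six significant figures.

∫_5^34 ln(x) dx evaluates to 82.8491.
Boundary: ½(f(5) + f(34)) = ½(1.60944 + 3.52636) = 2.56790.
Integral + boundary = 85.4170.
Correction k=1: B_{2}/2! · (f^{(1)}(34) − f^{(1)}(5)) = 1/12 · (0.0294118 − 0.200000) = -0.0142157.
Partial sum through k=1: 85.4028.
Correction k=2: B_{4}/4! · (f^{(3)}(34) − f^{(3)}(5)) = −1/720 · (5.08854e-05 − 0.0160000) = 2.21515e-05.
Partial sum through k=2: 85.4028.
Correction k=3: B_{6}/6! · (f^{(5)}(34) − f^{(5)}(5)) = 1/30240 · (5.28222e-07 − 0.00768000) = -2.53951e-07.
Partial sum through k=3: 85.4028.
Correction k=4: B_{8}/8! · (f^{(7)}(34) − f^{(7)}(5)) = −1/1209600 · (1.37082e-08 − 0.00921600) = 7.61904e-09.

S_4 ≈ 85.4028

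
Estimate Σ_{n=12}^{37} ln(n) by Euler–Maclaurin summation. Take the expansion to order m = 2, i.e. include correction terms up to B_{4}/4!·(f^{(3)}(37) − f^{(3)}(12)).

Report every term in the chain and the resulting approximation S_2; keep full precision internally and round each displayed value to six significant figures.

S_2 ≈ 81.8283

Integral: ∫_12^37 ln(x) dx = 78.7851.
Endpoint term: (f(12) + f(37))/2 = (2.48491 + 3.61092)/2 = 3.04791.
Running total after boundary: 81.8330.
Order-1 term: 1/12 · (0.0270270 − 0.0833333) = -0.00469219.
Partial sum through k=1: 81.8283.
Order-2 term: −1/720 · (3.94843e-05 − 0.00115741) = 1.55267e-06.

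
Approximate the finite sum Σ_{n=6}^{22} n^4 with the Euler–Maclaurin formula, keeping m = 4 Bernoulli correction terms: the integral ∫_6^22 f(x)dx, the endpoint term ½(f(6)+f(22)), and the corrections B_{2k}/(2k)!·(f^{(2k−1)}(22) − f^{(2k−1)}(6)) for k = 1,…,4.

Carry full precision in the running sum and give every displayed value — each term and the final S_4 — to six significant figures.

The integral term ∫_6^22 x^4 dx = 1.02917e+06.
½[f(6) + f(22)] = ½[1296.00 + 234256] = 117776.
Integral + boundary = 1.14695e+06.
k=1: B_{2}/(2)! × [f^{(1)}(22) − f^{(1)}(6)] = 1/12 × (42592.0 − 864.000) = 3477.33.
Running total after k=1: 1.15042e+06.
k=2: B_{4}/(4)! × [f^{(3)}(22) − f^{(3)}(6)] = −1/720 × (528.000 − 144.000) = -0.533333.
Running total after k=2: 1.15042e+06.
k=3: B_{6}/(6)! × [f^{(5)}(22) − f^{(5)}(6)] = 1/30240 × (0.00000 − 0.00000) = 0.00000.
Running total after k=3: 1.15042e+06.
k=4: B_{8}/(8)! × [f^{(7)}(22) − f^{(7)}(6)] = −1/1209600 × (0.00000 − 0.00000) = 0.00000.

S_4 ≈ 1.15042e+06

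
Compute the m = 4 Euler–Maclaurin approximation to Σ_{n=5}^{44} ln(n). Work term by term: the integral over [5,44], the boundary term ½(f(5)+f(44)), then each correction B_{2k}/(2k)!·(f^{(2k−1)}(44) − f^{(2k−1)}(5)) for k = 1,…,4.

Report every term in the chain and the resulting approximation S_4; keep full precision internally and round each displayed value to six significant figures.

Integral: ∫_5^44 ln(x) dx = 119.457.
½[f(5) + f(44)] = ½[1.60944 + 3.78419] = 2.69681.
Running total after boundary: 122.154.
Correction k=1: B_{2}/2! · (f^{(1)}(44) − f^{(1)}(5)) = 1/12 · (0.0227273 − 0.200000) = -0.0147727.
Running total after k=1: 122.139.
Correction k=2: B_{4}/4! · (f^{(3)}(44) − f^{(3)}(5)) = −1/720 · (2.34786e-05 − 0.0160000) = 2.21896e-05.
Running total after k=2: 122.139.
Correction k=3: B_{6}/6! · (f^{(5)}(44) − f^{(5)}(5)) = 1/30240 · (1.45528e-07 − 0.00768000) = -2.53963e-07.
Running total after k=3: 122.139.
Correction k=4: B_{8}/8! · (f^{(7)}(44) − f^{(7)}(5)) = −1/1209600 · (2.25509e-09 − 0.00921600) = 7.61905e-09.

S_4 ≈ 122.139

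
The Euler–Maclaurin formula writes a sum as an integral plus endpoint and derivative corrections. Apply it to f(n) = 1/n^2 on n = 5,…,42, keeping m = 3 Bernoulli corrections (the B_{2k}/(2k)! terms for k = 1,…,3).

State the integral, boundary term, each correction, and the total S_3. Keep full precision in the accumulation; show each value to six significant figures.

S_3 ≈ 0.197795

Integral: ∫_5^42 1/x^2 dx = 0.176190.
Boundary: ½(f(5) + f(42)) = ½(0.0400000 + 0.000566893) = 0.0202834.
Running total after boundary: 0.196474.
Correction k=1: B_{2}/2! · (f^{(1)}(42) − f^{(1)}(5)) = 1/12 · (-2.69949e-05 − (-0.0160000)) = 0.00133108.
Running total after k=1: 0.197805.
Correction k=2: B_{4}/4! · (f^{(3)}(42) − f^{(3)}(5)) = −1/720 · (-1.83639e-07 − (-0.00768000)) = -1.06664e-05.
Running total after k=2: 0.197794.
Correction k=3: B_{6}/6! · (f^{(5)}(42) − f^{(5)}(5)) = 1/30240 · (-3.12311e-09 − (-0.00921600)) = 3.04762e-07.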